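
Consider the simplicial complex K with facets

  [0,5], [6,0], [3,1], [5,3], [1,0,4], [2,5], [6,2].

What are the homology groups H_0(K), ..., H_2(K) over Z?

K has 7 vertices, 9 edges, 1 triangle.
rank ∂_0 = 0, rank ∂_1 = 6 ⇒ b_0 = 7 − 0 − 6 = 1; all invariant factors of ∂_1 are 1 so no torsion. So H_0 = Z.
rank ∂_1 = 6, rank ∂_2 = 1 ⇒ b_1 = 9 − 6 − 1 = 2; all invariant factors of ∂_2 are 1 so no torsion. So H_1 = Z^2.
rank ∂_2 = 1, rank ∂_3 = 0 ⇒ b_2 = 1 − 1 − 0 = 0. So H_2 = 0.

H_0 ≅ Z,  H_1 ≅ Z^2,  H_2 = 0.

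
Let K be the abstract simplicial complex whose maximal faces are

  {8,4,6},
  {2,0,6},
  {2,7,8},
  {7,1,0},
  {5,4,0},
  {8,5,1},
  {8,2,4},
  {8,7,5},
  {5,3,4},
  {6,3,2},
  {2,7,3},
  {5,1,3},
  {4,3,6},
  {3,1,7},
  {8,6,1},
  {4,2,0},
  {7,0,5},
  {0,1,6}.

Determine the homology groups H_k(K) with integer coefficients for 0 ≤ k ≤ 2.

K has 9 vertices, 27 edges, 18 triangles.
rank ∂_0 = 0, rank ∂_1 = 8 ⇒ b_0 = 9 − 0 − 8 = 1; all invariant factors of ∂_1 are 1 so no torsion. So H_0 = Z.
rank ∂_1 = 8, rank ∂_2 = 18 ⇒ b_1 = 27 − 8 − 18 = 1; ∂_2 has invariant factor(s) [2] giving torsion. So H_1 = Z ⊕ Z/2.
rank ∂_2 = 18, rank ∂_3 = 0 ⇒ b_2 = 18 − 18 − 0 = 0. So H_2 = 0.

H_0 ≅ Z,  H_1 ≅ Z ⊕ Z/2,  H_2 = 0.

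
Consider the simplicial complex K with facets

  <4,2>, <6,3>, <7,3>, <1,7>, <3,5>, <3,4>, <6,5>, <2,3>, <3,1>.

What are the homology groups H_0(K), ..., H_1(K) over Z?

H_0 = Z,  H_1 = Z^3.

We work with the vertex ordering 1 < 2 < 3 < 4 < 5 < 6 < 7. The simplices of K, each written with vertices in increasing order, are:

  0-simplices (7): [1], [2], [3], [4], [5], [6], [7]
  1-simplices (9): [1,3], [1,7], [2,3], [2,4], [3,4], [3,5], [3,6], [3,7], [5,6]

so the chain groups are C_0 ≅ Z^7, C_1 ≅ Z^9.

Boundary ∂_1: C_1 → C_0 is given by ∂[p,q] = [q] − [p]. For instance
  ∂[3,5] = [5] − [3].
The resulting 7×9 matrix has rank 6, and its Smith normal form has invariant factors (1,1,1,1,1,1).

Reading off H_k = ker ∂_k / im ∂_{k+1}:

  H_0: rank C_0 − rank ∂_1 = 7 − 6 = 1, and the invariant factors of ∂_1 are all 1, so H_0 ≅ Z.
  H_1: rank ker ∂_1 − rank ∂_2 = (9 − 6) − 0 = 3, and there is no ∂_2, so H_1 ≅ Z^3.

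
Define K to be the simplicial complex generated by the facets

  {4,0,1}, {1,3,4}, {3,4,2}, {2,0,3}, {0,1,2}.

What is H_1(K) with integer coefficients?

H_1 = Z.

Take the total order 0 < 1 < 2 < 3 < 4 on the vertex set. Then K (dimension 2) consists of the simplices:

  0-simplices (5): [0], [1], [2], [3], [4]
  1-simplices (10): [0,1], [0,2], [0,3], [0,4], [1,2], [1,3], [1,4], [2,3], [2,4], [3,4]
  2-simplices (5): [0,1,2], [0,1,4], [0,2,3], [1,3,4], [2,3,4]

Hence C_0 ≅ Z^5, C_1 ≅ Z^10, C_2 ≅ Z^5.

∂_1: C_1 → C_0 is given by ∂[p,q] = [q] − [p]. For instance
  ∂[0,1] = [1] − [0].
The 5×10 boundary matrix has rank 4 and Smith normal form diag(1,1,1,1).

∂_2: C_2 → C_1 sends each 2-simplex [p,q,r] to [q,r] − [p,r] + [p,q]. For instance
  ∂[0,1,2] = [1,2] − [0,2] + [0,1],
  ∂[0,1,4] = [1,4] − [0,4] + [0,1].
The resulting 10×5 matrix has rank 5, and its Smith normal form has invariant factors (1,1,1,1,1).

Now H_k = ker ∂_k / im ∂_{k+1}, so:

  H_1: rank ker ∂_1 − rank ∂_2 = (10 − 4) − 5 = 1, and the invariant factors of ∂_2 are all 1, so H_1 = Z.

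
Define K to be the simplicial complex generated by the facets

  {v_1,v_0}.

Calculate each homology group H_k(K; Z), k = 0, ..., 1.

H_0 ≅ Z,  H_1 = 0.

K has 2 vertices, 1 edge.
rank ∂_0 = 0, rank ∂_1 = 1 ⇒ b_0 = 2 − 0 − 1 = 1; all invariant factors of ∂_1 are 1 so no torsion. So H_0 ≅ Z.
rank ∂_1 = 1, rank ∂_2 = 0 ⇒ b_1 = 1 − 1 − 0 = 0. So H_1 ≅ 0.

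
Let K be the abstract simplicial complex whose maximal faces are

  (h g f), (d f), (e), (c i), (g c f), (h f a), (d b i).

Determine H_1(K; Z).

Take the total order a < b < c < d < e < f < g < h < i on the vertex set. Then K (dimension 2) consists of the simplices:

  0-simplices (9): a, b, c, d, e, f, g, h, i
  1-simplices (12): af, ah, bd, bi, cf, cg, ci, df, di, fg, fh, gh
  2-simplices (4): afh, bdi, cfg, fgh

so the chain groups are C_0 ≅ Z^9, C_1 ≅ Z^12, C_2 ≅ Z^4.

The boundary map ∂_1: C_1 → C_0 sends each edge [p,q] (with p < q) to q − p. For instance
  ∂di = i − d.
This gives a 9×12 integer matrix of rank 7; reducing to Smith normal form yields diagonal entries (1,1,1,1,1,1,1).

∂_2: C_2 → C_1 acts by ∂[p,q,r] = [q,r] − [p,r] + [p,q]. For instance
  ∂afh = fh − ah + af,
  ∂bdi = di − bi + bd.
The resulting 12×4 matrix has rank 4, and its Smith normal form has invariant factors (1,1,1,1).

From H_k ≅ ker(∂_k) / im(∂_{k+1}) we obtain:

  H_1: rank ker ∂_1 − rank ∂_2 = (12 − 7) − 4 = 1, and the invariant factors of ∂_2 are all 1, so H_1 ≅ Z.

H_1 ≅ Z.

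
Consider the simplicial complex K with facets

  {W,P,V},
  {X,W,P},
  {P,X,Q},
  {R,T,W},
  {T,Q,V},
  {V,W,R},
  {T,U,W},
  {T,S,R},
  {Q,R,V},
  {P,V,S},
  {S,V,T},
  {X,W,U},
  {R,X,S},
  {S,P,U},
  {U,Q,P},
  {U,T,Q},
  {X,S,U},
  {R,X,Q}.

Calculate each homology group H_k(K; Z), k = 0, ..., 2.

H_0 ≅ Z,  H_1 ≅ Z ⊕ Z_2,  H_2 = 0.

We work with the vertex ordering P < Q < R < S < T < U < V < W < X. The simplices of K, each written with vertices in increasing order, are:

  0-simplices (9): P, Q, R, S, T, U, V, W, X
  1-simplices (27): PQ, PS, PU, PV, PW, PX, QR, QT, QU, QV, QX, RS, RT, RV, RW, RX, ST, SU, SV, SX, TU, TV, TW, UW, UX, VW, WX
  2-simplices (18): PQU, PQX, PSU, PSV, PVW, PWX, QRV, QRX, QTU, QTV, RST, RSX, RTW, RVW, STV, SUX, TUW, UWX

giving chain groups C_0 ≅ Z^9, C_1 ≅ Z^27, C_2 ≅ Z^18.

The boundary map ∂_1: C_1 → C_0 sends each edge [p,q] (with p < q) to q − p. For instance
  ∂PV = V − P.
As a 9×27 matrix over Z this has rank 8, with invariant factors (1,1,1,1,1,1,1,1).

The boundary map ∂_2: C_2 → C_1 sends each 2-simplex [p,q,r] to [q,r] − [p,r] + [p,q]. For instance
  ∂RST = ST − RT + RS,
  ∂PSV = SV − PV + PS.
This gives a 27×18 integer matrix of rank 18; reducing to Smith normal form yields diagonal entries (1,1,1,1,1,1,1,1,1,1,1,1,1,1,1,1,1,2).

Now H_k = ker ∂_k / im ∂_{k+1}, so:

  H_0: rank C_0 − rank ∂_1 = 9 − 8 = 1, and the invariant factors of ∂_1 are all 1, so H_0 ≅ Z.
  H_1: rank ker ∂_1 − rank ∂_2 = (27 − 8) − 18 = 1, and ∂_2 has invariant factor 2 > 1, so H_1 ≅ Z ⊕ Z_2.
  H_2: rank ker ∂_2 − rank ∂_3 = (18 − 18) − 0 = 0, and there is no ∂_3, so H_2 ≅ 0.

As a check, the Euler characteristic is 9 − 27 + 18 = 0, which agrees with 1 − 1 + 0 = 0.
(K is a triangulation of the Klein bottle.)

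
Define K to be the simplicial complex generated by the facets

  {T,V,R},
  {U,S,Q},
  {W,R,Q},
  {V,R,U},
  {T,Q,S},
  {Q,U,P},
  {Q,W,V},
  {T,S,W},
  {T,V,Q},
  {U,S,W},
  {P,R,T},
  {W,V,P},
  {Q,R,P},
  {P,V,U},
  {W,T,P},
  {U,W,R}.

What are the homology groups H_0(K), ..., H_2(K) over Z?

We work with the vertex ordering P < Q < R < S < T < U < V < W. The simplices of K, each written with vertices in increasing order, are:

  0-simplices (8): P, Q, R, S, T, U, V, W
  1-simplices (24): PQ, PR, PT, PU, PV, PW, QR, QS, QT, QU, QV, QW, RT, RU, RV, RW, ST, SU, SW, TV, TW, UV, UW, VW
  2-simplices (16): PQR, PQU, PRT, PTW, PUV, PVW, QRW, QST, QSU, QTV, QVW, RTV, RUV, RUW, STW, SUW

giving chain groups C_0 ≅ Z^8, C_1 ≅ Z^24, C_2 ≅ Z^16.

Boundary ∂_1: C_1 → C_0 is given by ∂[p,q] = [q] − [p].
As a 8×24 matrix over Z this has rank 7, with invariant factors (1,1,1,1,1,1,1).

Boundary ∂_2: C_2 → C_1 acts by ∂[p,q,r] = [q,r] − [p,r] + [p,q]. For instance
  ∂PVW = VW − PW + PV,
  ∂RUV = UV − RV + RU.
The 24×16 boundary matrix has rank 15 and Smith normal form diag(1,1,1,1,1,1,1,1,1,1,1,1,1,1,1).

From H_k ≅ ker(∂_k) / im(∂_{k+1}) we obtain:

  H_0: rank C_0 − rank ∂_1 = 8 − 7 = 1, and the invariant factors of ∂_1 are all 1, so H_0 ≅ Z.
  H_1: rank ker ∂_1 − rank ∂_2 = (24 − 7) − 15 = 2, and the invariant factors of ∂_2 are all 1, so H_1 ≅ Z^2.
  H_2: rank ker ∂_2 − rank ∂_3 = (16 − 15) − 0 = 1, and there is no ∂_3, so H_2 ≅ Z.

As a check, the Euler characteristic is 8 − 24 + 16 = 0, which agrees with 1 − 2 + 1 = 0.

H_0 = Z,  H_1 = Z^2,  H_2 = Z.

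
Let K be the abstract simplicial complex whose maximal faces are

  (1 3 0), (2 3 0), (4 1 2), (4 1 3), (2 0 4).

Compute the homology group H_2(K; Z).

Order the vertices as 0 < 1 < 2 < 3 < 4. Listing each simplex with vertices in this order, K has dimension 2 with simplices:

  0-simplices (5): [0], [1], [2], [3], [4]
  1-simplices (10): [0,1], [0,2], [0,3], [0,4], [1,2], [1,3], [1,4], [2,3], [2,4], [3,4]
  2-simplices (5): [0,1,3], [0,2,3], [0,2,4], [1,2,4], [1,3,4]

giving chain groups C_0 ≅ Z^5, C_1 ≅ Z^10, C_2 ≅ Z^5.

The boundary map ∂_1: C_1 → C_0 is given by ∂[p,q] = [q] − [p]. For instance
  ∂[0,3] = [3] − [0].
As a 5×10 matrix over Z this has rank 4, with invariant factors (1,1,1,1).

The boundary map ∂_2: C_2 → C_1 sends each 2-simplex [p,q,r] to [q,r] − [p,r] + [p,q]. For instance
  ∂[0,2,4] = [2,4] − [0,4] + [0,2],
  ∂[1,3,4] = [3,4] − [1,4] + [1,3].
As a 10×5 matrix over Z this has rank 5, with invariant factors (1,1,1,1,1).

From H_k ≅ ker(∂_k) / im(∂_{k+1}) we obtain:

  H_2: rank ker ∂_2 − rank ∂_3 = (5 − 5) − 0 = 0, and there is no ∂_3, so H_2 = 0.

(K is a triangulation of the Möbius band.)

H_2 = 0.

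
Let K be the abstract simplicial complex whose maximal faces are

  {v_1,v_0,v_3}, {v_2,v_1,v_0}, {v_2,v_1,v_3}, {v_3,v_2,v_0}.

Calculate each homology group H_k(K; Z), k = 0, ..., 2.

H_0 ≅ Z,  H_1 = 0,  H_2 ≅ Z.

K has 4 vertices, 6 edges, 4 triangles.
rank ∂_0 = 0, rank ∂_1 = 3 ⇒ b_0 = 4 − 0 − 3 = 1; all invariant factors of ∂_1 are 1 so no torsion. So H_0 = Z.
rank ∂_1 = 3, rank ∂_2 = 3 ⇒ b_1 = 6 − 3 − 3 = 0; all invariant factors of ∂_2 are 1 so no torsion. So H_1 = 0.
rank ∂_2 = 3, rank ∂_3 = 0 ⇒ b_2 = 4 − 3 − 0 = 1. So H_2 = Z.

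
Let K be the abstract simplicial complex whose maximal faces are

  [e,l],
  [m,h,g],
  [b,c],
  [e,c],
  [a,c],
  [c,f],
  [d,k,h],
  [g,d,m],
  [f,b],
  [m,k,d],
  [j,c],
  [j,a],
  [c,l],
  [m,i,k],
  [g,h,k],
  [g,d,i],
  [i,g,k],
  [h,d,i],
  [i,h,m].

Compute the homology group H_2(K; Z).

Order the vertices as a < b < c < d < e < f < g < h < i < j < k < l < m. Listing each simplex with vertices in this order, K has dimension 2 with simplices:

  0-simplices (13): a, b, c, d, e, f, g, h, i, j, k, l, m
  1-simplices (24): ac, aj, bc, bf, ce, cf, cj, cl, dg, dh, di, dk, dm, el, gh, gi, gk, gm, hi, hk, hm, ik, im, km
  2-simplices (10): dgi, dgm, dhi, dhk, dkm, ghk, ghm, gik, him, ikm

so the chain groups are C_0 ≅ Z^13, C_1 ≅ Z^24, C_2 ≅ Z^10.

The boundary map ∂_1: C_1 → C_0 is given by ∂[p,q] = [q] − [p].
The resulting 13×24 matrix has rank 11, and its Smith normal form has invariant factors (1,1,1,1,1,1,1,1,1,1,1).

The boundary map ∂_2: C_2 → C_1 maps a triangle to the signed sum of its edges. For instance
  ∂dhi = hi − di + dh,
  ∂ghm = hm − gm + gh.
The resulting 24×10 matrix has rank 10, and its Smith normal form has invariant factors (1,1,1,1,1,1,1,1,1,2).

Computing H_k = (kernel of ∂_k) / (image of ∂_{k+1}):

  H_2: rank ker ∂_2 − rank ∂_3 = (10 − 10) − 0 = 0, and there is no ∂_3, so H_2 ≅ 0.

H_2 ≅ 0.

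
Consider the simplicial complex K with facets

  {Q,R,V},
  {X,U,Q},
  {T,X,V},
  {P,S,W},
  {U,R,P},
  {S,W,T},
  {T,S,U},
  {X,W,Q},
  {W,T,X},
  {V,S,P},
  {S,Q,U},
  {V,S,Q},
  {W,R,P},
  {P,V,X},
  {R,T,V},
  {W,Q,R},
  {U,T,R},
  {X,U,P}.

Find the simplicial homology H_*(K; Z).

Take the total order P < Q < R < S < T < U < V < W < X on the vertex set. Then K (dimension 2) consists of the simplices:

  0-simplices (9): P, Q, R, S, T, U, V, W, X
  1-simplices (27): PR, PS, PU, PV, PW, PX, QR, QS, QU, QV, QW, QX, RT, RU, RV, RW, ST, SU, SV, SW, TU, TV, TW, TX, UX, VX, WX
  2-simplices (18): PRU, PRW, PSV, PSW, PUX, PVX, QRV, QRW, QSU, QSV, QUX, QWX, RTU, RTV, STU, STW, TVX, TWX

Hence C_0 ≅ Z^9, C_1 ≅ Z^27, C_2 ≅ Z^18.

The boundary map ∂_1: C_1 → C_0 maps an edge to its endpoints' difference, ∂[p,q] = q − p. For instance
  ∂UX = X − U.
The resulting 9×27 matrix has rank 8, and its Smith normal form has invariant factors (1,1,1,1,1,1,1,1).

∂_2: C_2 → C_1 acts by ∂[p,q,r] = [q,r] − [p,r] + [p,q]. For instance
  ∂QSV = SV − QV + QS,
  ∂QWX = WX − QX + QW.
As a 27×18 matrix over Z this has rank 17, with invariant factors (1,1,1,1,1,1,1,1,1,1,1,1,1,1,1,1,1).

Computing H_k = (kernel of ∂_k) / (image of ∂_{k+1}):

  H_0: rank C_0 − rank ∂_1 = 9 − 8 = 1, and the invariant factors of ∂_1 are all 1, so H_0 = Z.
  H_1: rank ker ∂_1 − rank ∂_2 = (27 − 8) − 17 = 2, and the invariant factors of ∂_2 are all 1, so H_1 = Z^2.
  H_2: rank ker ∂_2 − rank ∂_3 = (18 − 17) − 0 = 1, and there is no ∂_3, so H_2 = Z.

H_0 = Z,  H_1 = Z^2,  H_2 = Z.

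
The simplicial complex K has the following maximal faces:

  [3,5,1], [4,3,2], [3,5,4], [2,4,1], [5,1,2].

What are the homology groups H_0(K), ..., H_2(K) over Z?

H_0 = Z,  H_1 = Z,  H_2 = 0.

Take the total order 1 < 2 < 3 < 4 < 5 on the vertex set. Then K (dimension 2) consists of the simplices:

  0-simplices (5): [1], [2], [3], [4], [5]
  1-simplices (10): [1,2], [1,3], [1,4], [1,5], [2,3], [2,4], [2,5], [3,4], [3,5], [4,5]
  2-simplices (5): [1,2,4], [1,2,5], [1,3,5], [2,3,4], [3,4,5]

so the chain groups are C_0 ≅ Z^5, C_1 ≅ Z^10, C_2 ≅ Z^5.

Boundary ∂_1: C_1 → C_0 sends each edge [p,q] (with p < q) to q − p. For instance
  ∂[2,4] = [4] − [2].
As a 5×10 matrix over Z this has rank 4, with invariant factors (1,1,1,1).

∂_2: C_2 → C_1 maps a triangle to the signed sum of its edges. For instance
  ∂[3,4,5] = [4,5] − [3,5] + [3,4],
  ∂[1,2,4] = [2,4] − [1,4] + [1,2].
This gives a 10×5 integer matrix of rank 5; reducing to Smith normal form yields diagonal entries (1,1,1,1,1).

From H_k ≅ ker(∂_k) / im(∂_{k+1}) we obtain:

  H_0: rank C_0 − rank ∂_1 = 5 − 4 = 1, and the invariant factors of ∂_1 are all 1, so H_0 ≅ Z.
  H_1: rank ker ∂_1 − rank ∂_2 = (10 − 4) − 5 = 1, and the invariant factors of ∂_2 are all 1, so H_1 ≅ Z.
  H_2: rank ker ∂_2 − rank ∂_3 = (5 − 5) − 0 = 0, and there is no ∂_3, so H_2 ≅ 0.

As a check, the Euler characteristic is 5 − 10 + 5 = 0, which agrees with 1 − 1 + 0 = 0.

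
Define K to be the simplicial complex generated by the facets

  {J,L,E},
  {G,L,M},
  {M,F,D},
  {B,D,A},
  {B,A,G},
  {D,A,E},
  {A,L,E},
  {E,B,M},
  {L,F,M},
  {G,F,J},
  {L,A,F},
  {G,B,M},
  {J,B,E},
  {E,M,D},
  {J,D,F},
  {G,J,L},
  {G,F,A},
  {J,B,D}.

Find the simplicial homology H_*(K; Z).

We work with the vertex ordering A < B < D < E < F < G < J < L < M. The simplices of K, each written with vertices in increasing order, are:

  0-simplices (9): A, B, D, E, F, G, J, L, M
  1-simplices (27): AB, AD, AE, AF, AG, AL, BD, BE, BG, BJ, BM, DE, DF, DJ, DM, EJ, EL, EM, FG, FJ, FL, FM, GJ, GL, GM, JL, LM
  2-simplices (18): ABD, ABG, ADE, AEL, AFG, AFL, BDJ, BEJ, BEM, BGM, DEM, DFJ, DFM, EJL, FGJ, FLM, GJL, GLM

so the chain groups are C_0 ≅ Z^9, C_1 ≅ Z^27, C_2 ≅ Z^18.

∂_1: C_1 → C_0 sends each edge [p,q] (with p < q) to q − p.
This gives a 9×27 integer matrix of rank 8; reducing to Smith normal form yields diagonal entries (1,1,1,1,1,1,1,1).

The boundary map ∂_2: C_2 → C_1 acts by ∂[p,q,r] = [q,r] − [p,r] + [p,q]. For instance
  ∂BEM = EM − BM + BE,
  ∂ABG = BG − AG + AB.
This gives a 27×18 integer matrix of rank 18; reducing to Smith normal form yields diagonal entries (1,1,1,1,1,1,1,1,1,1,1,1,1,1,1,1,1,2).

Now H_k = ker ∂_k / im ∂_{k+1}, so:

  H_0: rank C_0 − rank ∂_1 = 9 − 8 = 1, and the invariant factors of ∂_1 are all 1, so H_0 = Z.
  H_1: rank ker ∂_1 − rank ∂_2 = (27 − 8) − 18 = 1, and ∂_2 has invariant factor 2 > 1, so H_1 = Z ⊕ Z_2.
  H_2: rank ker ∂_2 − rank ∂_3 = (18 − 18) − 0 = 0, and there is no ∂_3, so H_2 = 0.

As a check, the Euler characteristic is 9 − 27 + 18 = 0, which agrees with 1 − 1 + 0 = 0.

H_0 ≅ Z,  H_1 ≅ Z ⊕ Z_2,  H_2 = 0.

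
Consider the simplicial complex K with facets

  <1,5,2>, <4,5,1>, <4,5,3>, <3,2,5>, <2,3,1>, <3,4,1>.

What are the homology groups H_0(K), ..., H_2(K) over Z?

H_0 ≅ Z,  H_1 = 0,  H_2 ≅ Z.

Order the vertices as 1 < 2 < 3 < 4 < 5. Listing each simplex with vertices in this order, K has dimension 2 with simplices:

  0-simplices (5): [1], [2], [3], [4], [5]
  1-simplices (9): [1,2], [1,3], [1,4], [1,5], [2,3], [2,5], [3,4], [3,5], [4,5]
  2-simplices (6): [1,2,3], [1,2,5], [1,3,4], [1,4,5], [2,3,5], [3,4,5]

Hence C_0 ≅ Z^5, C_1 ≅ Z^9, C_2 ≅ Z^6.

The boundary map ∂_1: C_1 → C_0 sends each edge [p,q] (with p < q) to q − p. For instance
  ∂[2,3] = [3] − [2].
This gives a 5×9 integer matrix of rank 4; reducing to Smith normal form yields diagonal entries (1,1,1,1).

∂_2: C_2 → C_1 maps a triangle to the signed sum of its edges. For instance
  ∂[1,2,5] = [2,5] − [1,5] + [1,2],
  ∂[2,3,5] = [3,5] − [2,5] + [2,3].
This gives a 9×6 integer matrix of rank 5; reducing to Smith normal form yields diagonal entries (1,1,1,1,1).

Computing H_k = (kernel of ∂_k) / (image of ∂_{k+1}):

  H_0: rank C_0 − rank ∂_1 = 5 − 4 = 1, and the invariant factors of ∂_1 are all 1, so H_0 = Z.
  H_1: rank ker ∂_1 − rank ∂_2 = (9 − 4) − 5 = 0, and the invariant factors of ∂_2 are all 1, so H_1 = 0.
  H_2: rank ker ∂_2 − rank ∂_3 = (6 − 5) − 0 = 1, and there is no ∂_3, so H_2 = Z.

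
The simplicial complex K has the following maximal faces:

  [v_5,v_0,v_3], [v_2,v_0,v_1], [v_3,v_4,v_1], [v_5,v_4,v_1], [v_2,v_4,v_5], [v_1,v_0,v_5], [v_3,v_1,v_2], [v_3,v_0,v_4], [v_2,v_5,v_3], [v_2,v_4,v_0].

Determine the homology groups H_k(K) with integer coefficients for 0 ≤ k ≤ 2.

Order the vertices as v_0 < v_1 < v_2 < v_3 < v_4 < v_5. Listing each simplex with vertices in this order, K has dimension 2 with simplices:

  0-simplices (6): [v_0], [v_1], [v_2], [v_3], [v_4], [v_5]
  1-simplices (15): (15 of them)
  2-simplices (10): [v_0,v_1,v_2], [v_0,v_1,v_5], [v_0,v_2,v_4], [v_0,v_3,v_4], [v_0,v_3,v_5], [v_1,v_2,v_3], [v_1,v_3,v_4], [v_1,v_4,v_5], [v_2,v_3,v_5], [v_2,v_4,v_5]

so the chain groups are C_0 ≅ Z^6, C_1 ≅ Z^15, C_2 ≅ Z^10.

Boundary ∂_1: C_1 → C_0 is given by ∂[p,q] = [q] − [p].
This gives a 6×15 integer matrix of rank 5; reducing to Smith normal form yields diagonal entries (1,1,1,1,1).

The boundary map ∂_2: C_2 → C_1 sends each 2-simplex [p,q,r] to [q,r] − [p,r] + [p,q]. For instance
  ∂[v_1,v_3,v_4] = [v_3,v_4] − [v_1,v_4] + [v_1,v_3],
  ∂[v_0,v_1,v_5] = [v_1,v_5] − [v_0,v_5] + [v_0,v_1].
The resulting 15×10 matrix has rank 10, and its Smith normal form has invariant factors (1,1,1,1,1,1,1,1,1,2).

Computing H_k = (kernel of ∂_k) / (image of ∂_{k+1}):

  H_0: rank C_0 − rank ∂_1 = 6 − 5 = 1, and the invariant factors of ∂_1 are all 1, so H_0 = Z.
  H_1: rank ker ∂_1 − rank ∂_2 = (15 − 5) − 10 = 0, and ∂_2 has invariant factor 2 > 1, so H_1 = Z/2.
  H_2: rank ker ∂_2 − rank ∂_3 = (10 − 10) − 0 = 0, and there is no ∂_3, so H_2 = 0.

As a check, the Euler characteristic is 6 − 15 + 10 = 1, which agrees with 1 − 0 + 0 = 1.

H_0 ≅ Z,  H_1 ≅ Z/2,  H_2 = 0.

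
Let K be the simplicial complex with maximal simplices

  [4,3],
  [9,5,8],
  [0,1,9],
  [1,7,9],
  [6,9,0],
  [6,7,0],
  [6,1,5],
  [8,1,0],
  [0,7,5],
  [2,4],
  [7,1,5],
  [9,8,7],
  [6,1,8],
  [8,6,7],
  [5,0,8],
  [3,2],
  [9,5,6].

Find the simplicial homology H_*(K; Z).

Fix the vertex order 0 < 1 < 2 < 3 < 4 < 5 < 6 < 7 < 8 < 9 and write every simplex with vertices in increasing order. Then dim K = 2 and the simplices of K are:

  0-simplices (10): [0], [1], [2], [3], [4], [5], [6], [7], [8], [9]
  1-simplices (24): (24 of them)
  2-simplices (14): [0,1,8], [0,1,9], [0,5,7], [0,5,8], [0,6,7], [0,6,9], [1,5,6], [1,5,7], [1,6,8], [1,7,9], [5,6,9], [5,8,9], [6,7,8], [7,8,9]

Hence C_0 ≅ Z^10, C_1 ≅ Z^24, C_2 ≅ Z^14.

Boundary ∂_1: C_1 → C_0 sends each edge [p,q] (with p < q) to q − p. For instance
  ∂[0,7] = [7] − [0].
The resulting 10×24 matrix has rank 8, and its Smith normal form has invariant factors (1,1,1,1,1,1,1,1).

Boundary ∂_2: C_2 → C_1 maps a triangle to the signed sum of its edges. For instance
  ∂[0,5,7] = [5,7] − [0,7] + [0,5],
  ∂[5,8,9] = [8,9] − [5,9] + [5,8].
This gives a 24×14 integer matrix of rank 13; reducing to Smith normal form yields diagonal entries (1,1,1,1,1,1,1,1,1,1,1,1,1).

Computing H_k = (kernel of ∂_k) / (image of ∂_{k+1}):

  H_0: rank C_0 − rank ∂_1 = 10 − 8 = 2, and the invariant factors of ∂_1 are all 1, so H_0 = Z^2.
  H_1: rank ker ∂_1 − rank ∂_2 = (24 − 8) − 13 = 3, and the invariant factors of ∂_2 are all 1, so H_1 = Z^3.
  H_2: rank ker ∂_2 − rank ∂_3 = (14 − 13) − 0 = 1, and there is no ∂_3, so H_2 = Z.

As a check, the Euler characteristic is 10 − 24 + 14 = 0, which agrees with 2 − 3 + 1 = 0.
(K is a triangulation of the disjoint union of the circle S^1 and the torus T^2.)

H_0 ≅ Z^2,  H_1 ≅ Z^3,  H_2 ≅ Z.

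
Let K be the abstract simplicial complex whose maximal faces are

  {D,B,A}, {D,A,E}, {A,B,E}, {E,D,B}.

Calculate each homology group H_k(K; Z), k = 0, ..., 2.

Take the total order A < B < D < E on the vertex set. Then K (dimension 2) consists of the simplices:

  0-simplices (4): A, B, D, E
  1-simplices (6): AB, AD, AE, BD, BE, DE
  2-simplices (4): ABD, ABE, ADE, BDE

giving chain groups C_0 ≅ Z^4, C_1 ≅ Z^6, C_2 ≅ Z^4.

Boundary ∂_1: C_1 → C_0 is given by ∂[p,q] = [q] − [p].
As a 4×6 matrix over Z this has rank 3, with invariant factors (1,1,1).

Boundary ∂_2: C_2 → C_1 maps a triangle to the signed sum of its edges. For instance
  ∂ABD = BD − AD + AB,
  ∂ABE = BE − AE + AB.
The resulting 6×4 matrix has rank 3, and its Smith normal form has invariant factors (1,1,1).

From H_k ≅ ker(∂_k) / im(∂_{k+1}) we obtain:

  H_0: rank C_0 − rank ∂_1 = 4 − 3 = 1, and the invariant factors of ∂_1 are all 1, so H_0 = Z.
  H_1: rank ker ∂_1 − rank ∂_2 = (6 − 3) − 3 = 0, and the invariant factors of ∂_2 are all 1, so H_1 = 0.
  H_2: rank ker ∂_2 − rank ∂_3 = (4 − 3) − 0 = 1, and there is no ∂_3, so H_2 = Z.

As a check, the Euler characteristic is 4 − 6 + 4 = 2, which agrees with 1 − 0 + 1 = 2.
(K is a triangulation of the 2-sphere S^2.)

H_0 = Z,  H_1 = 0,  H_2 = Z.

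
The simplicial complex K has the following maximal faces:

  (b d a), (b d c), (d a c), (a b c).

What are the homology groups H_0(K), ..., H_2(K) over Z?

We work with the vertex ordering a < b < c < d. The simplices of K, each written with vertices in increasing order, are:

  0-simplices (4): a, b, c, d
  1-simplices (6): ab, ac, ad, bc, bd, cd
  2-simplices (4): abc, abd, acd, bcd

giving chain groups C_0 ≅ Z^4, C_1 ≅ Z^6, C_2 ≅ Z^4.

Boundary ∂_1: C_1 → C_0 sends each edge [p,q] (with p < q) to q − p.
The 4×6 boundary matrix has rank 3 and Smith normal form diag(1,1,1).

The boundary map ∂_2: C_2 → C_1 acts by ∂[p,q,r] = [q,r] − [p,r] + [p,q]. For instance
  ∂abd = bd − ad + ab,
  ∂bcd = cd − bd + bc.
The resulting 6×4 matrix has rank 3, and its Smith normal form has invariant factors (1,1,1).

Reading off H_k = ker ∂_k / im ∂_{k+1}:

  H_0: rank C_0 − rank ∂_1 = 4 − 3 = 1, and the invariant factors of ∂_1 are all 1, so H_0 ≅ Z.
  H_1: rank ker ∂_1 − rank ∂_2 = (6 − 3) − 3 = 0, and the invariant factors of ∂_2 are all 1, so H_1 ≅ 0.
  H_2: rank ker ∂_2 − rank ∂_3 = (4 − 3) − 0 = 1, and there is no ∂_3, so H_2 ≅ Z.

As a check, the Euler characteristic is 4 − 6 + 4 = 2, which agrees with 1 − 0 + 1 = 2.

H_0 = Z,  H_1 = 0,  H_2 = Z.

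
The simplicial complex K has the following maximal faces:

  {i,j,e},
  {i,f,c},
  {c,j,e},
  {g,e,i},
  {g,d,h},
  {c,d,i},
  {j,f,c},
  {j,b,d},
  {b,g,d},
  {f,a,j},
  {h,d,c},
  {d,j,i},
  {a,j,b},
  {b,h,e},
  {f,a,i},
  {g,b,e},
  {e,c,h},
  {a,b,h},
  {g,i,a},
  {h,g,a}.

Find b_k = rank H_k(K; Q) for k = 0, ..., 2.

b_0 = 1, b_1 = 1, b_2 = 0.

Order the vertices as a < b < c < d < e < f < g < h < i < j. Listing each simplex with vertices in this order, K has dimension 2 with simplices:

  0-simplices (10): a, b, c, d, e, f, g, h, i, j
  1-simplices (30): ab, af, ag, ah, ai, aj, bd, be, bg, bh, bj, cd, ce, cf, ch, ci, cj, dg, dh, di, dj, eg, eh, ei, ej, fi, fj, gh, gi, ij
  2-simplices (20): abh, abj, afi, afj, agh, agi, bdg, bdj, beg, beh, cdh, cdi, ceh, cej, cfi, cfj, dgh, dij, egi, eij

Hence C_0 ≅ Z^10, C_1 ≅ Z^30, C_2 ≅ Z^20.

The boundary map ∂_1: C_1 → C_0 is given by ∂[p,q] = [q] − [p]. For instance
  ∂ej = j − e.
The 10×30 boundary matrix has rank 9 and Smith normal form diag(1,1,1,1,1,1,1,1,1).

Boundary ∂_2: C_2 → C_1 maps a triangle to the signed sum of its edges. For instance
  ∂cej = ej − cj + ce,
  ∂abj = bj − aj + ab.
The 30×20 boundary matrix has rank 20 and Smith normal form diag(1,1,1,1,1,1,1,1,1,1,1,1,1,1,1,1,1,1,1,2).

Computing H_k = (kernel of ∂_k) / (image of ∂_{k+1}):

  H_0: rank C_0 − rank ∂_1 = 10 − 9 = 1, and the invariant factors of ∂_1 are all 1, so H_0 = Z.
  H_1: rank ker ∂_1 − rank ∂_2 = (30 − 9) − 20 = 1, and ∂_2 has invariant factor 2 > 1, so H_1 = Z × Z/2.
  H_2: rank ker ∂_2 − rank ∂_3 = (20 − 20) − 0 = 0, and there is no ∂_3, so H_2 = 0.

As a check, the Euler characteristic is 10 − 30 + 20 = 0, which agrees with 1 − 1 + 0 = 0.

Hence the Betti numbers are b_0 = 1, b_1 = 1, b_2 = 0.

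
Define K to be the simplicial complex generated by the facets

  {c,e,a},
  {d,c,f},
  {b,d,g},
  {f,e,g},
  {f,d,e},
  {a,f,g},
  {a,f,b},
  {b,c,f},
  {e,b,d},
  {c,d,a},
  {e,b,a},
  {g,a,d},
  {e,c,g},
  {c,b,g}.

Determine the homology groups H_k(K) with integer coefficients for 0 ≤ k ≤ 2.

Order the vertices as a < b < c < d < e < f < g. Listing each simplex with vertices in this order, K has dimension 2 with simplices:

  0-simplices (7): a, b, c, d, e, f, g
  1-simplices (21): ab, ac, ad, ae, af, ag, bc, bd, be, bf, bg, cd, ce, cf, cg, de, df, dg, ef, eg, fg
  2-simplices (14): abe, abf, acd, ace, adg, afg, bcf, bcg, bde, bdg, cdf, ceg, def, efg

giving chain groups C_0 ≅ Z^7, C_1 ≅ Z^21, C_2 ≅ Z^14.

Boundary ∂_1: C_1 → C_0 maps an edge to its endpoints' difference, ∂[p,q] = q − p. For instance
  ∂cg = g − c.
The 7×21 boundary matrix has rank 6 and Smith normal form diag(1,1,1,1,1,1).

∂_2: C_2 → C_1 maps a triangle to the signed sum of its edges. For instance
  ∂efg = fg − eg + ef,
  ∂ceg = eg − cg + ce.
This gives a 21×14 integer matrix of rank 13; reducing to Smith normal form yields diagonal entries (1,1,1,1,1,1,1,1,1,1,1,1,1).

From H_k ≅ ker(∂_k) / im(∂_{k+1}) we obtain:

  H_0: rank C_0 − rank ∂_1 = 7 − 6 = 1, and the invariant factors of ∂_1 are all 1, so H_0 = Z.
  H_1: rank ker ∂_1 − rank ∂_2 = (21 − 6) − 13 = 2, and the invariant factors of ∂_2 are all 1, so H_1 = Z^2.
  H_2: rank ker ∂_2 − rank ∂_3 = (14 − 13) − 0 = 1, and there is no ∂_3, so H_2 = Z.

As a check, the Euler characteristic is 7 − 21 + 14 = 0, which agrees with 1 − 2 + 1 = 0.

H_0 ≅ Z,  H_1 ≅ Z^2,  H_2 ≅ Z.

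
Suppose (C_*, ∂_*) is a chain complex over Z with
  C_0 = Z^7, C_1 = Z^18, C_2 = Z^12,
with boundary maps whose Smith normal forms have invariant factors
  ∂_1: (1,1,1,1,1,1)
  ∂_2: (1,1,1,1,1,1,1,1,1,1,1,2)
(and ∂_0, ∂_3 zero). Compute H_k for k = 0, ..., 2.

H_0 = Z,  H_1 = Z/2Z,  H_2 = 0.

H_0: b_0 = 7 − 0 − 6 = 1; torsion from ∂_1 factors > 1: none. So H_0 = Z.
H_1: b_1 = 18 − 6 − 12 = 0; torsion from ∂_2 factors > 1: [2]. So H_1 = Z/2Z.
H_2: b_2 = 12 − 12 − 0 = 0; torsion from ∂_3 factors > 1: none. So H_2 = 0.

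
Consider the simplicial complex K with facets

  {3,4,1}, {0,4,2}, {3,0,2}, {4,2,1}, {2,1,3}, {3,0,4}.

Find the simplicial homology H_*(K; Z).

Fix the vertex order 0 < 1 < 2 < 3 < 4 and write every simplex with vertices in increasing order. Then dim K = 2 and the simplices of K are:

  0-simplices (5): [0], [1], [2], [3], [4]
  1-simplices (9): [0,2], [0,3], [0,4], [1,2], [1,3], [1,4], [2,3], [2,4], [3,4]
  2-simplices (6): [0,2,3], [0,2,4], [0,3,4], [1,2,3], [1,2,4], [1,3,4]

giving chain groups C_0 ≅ Z^5, C_1 ≅ Z^9, C_2 ≅ Z^6.

∂_1: C_1 → C_0 sends each edge [p,q] (with p < q) to q − p. For instance
  ∂[2,4] = [4] − [2].
This gives a 5×9 integer matrix of rank 4; reducing to Smith normal form yields diagonal entries (1,1,1,1).

The boundary map ∂_2: C_2 → C_1 maps a triangle to the signed sum of its edges. For instance
  ∂[1,3,4] = [3,4] − [1,4] + [1,3],
  ∂[0,2,3] = [2,3] − [0,3] + [0,2].
The resulting 9×6 matrix has rank 5, and its Smith normal form has invariant factors (1,1,1,1,1).

Computing H_k = (kernel of ∂_k) / (image of ∂_{k+1}):

  H_0: rank C_0 − rank ∂_1 = 5 − 4 = 1, and the invariant factors of ∂_1 are all 1, so H_0 ≅ Z.
  H_1: rank ker ∂_1 − rank ∂_2 = (9 − 4) − 5 = 0, and the invariant factors of ∂_2 are all 1, so H_1 ≅ 0.
  H_2: rank ker ∂_2 − rank ∂_3 = (6 − 5) − 0 = 1, and there is no ∂_3, so H_2 ≅ Z.

(K is a triangulation of the 2-sphere S^2.)

H_0 ≅ Z,  H_1 = 0,  H_2 ≅ Z.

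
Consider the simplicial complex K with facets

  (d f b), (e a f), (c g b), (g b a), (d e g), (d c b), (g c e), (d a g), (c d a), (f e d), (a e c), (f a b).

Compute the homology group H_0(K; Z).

H_0 = Z.

Fix the vertex order a < b < c < d < e < f < g and write every simplex with vertices in increasing order. Then dim K = 2 and the simplices of K are:

  0-simplices (7): a, b, c, d, e, f, g
  1-simplices (18): ab, ac, ad, ae, af, ag, bc, bd, bf, bg, cd, ce, cg, de, df, dg, ef, eg
  2-simplices (12): abf, abg, acd, ace, adg, aef, bcd, bcg, bdf, ceg, def, deg

giving chain groups C_0 ≅ Z^7, C_1 ≅ Z^18, C_2 ≅ Z^12.

Boundary ∂_1: C_1 → C_0 is given by ∂[p,q] = [q] − [p].
The resulting 7×18 matrix has rank 6, and its Smith normal form has invariant factors (1,1,1,1,1,1).

∂_2: C_2 → C_1 maps a triangle to the signed sum of its edges. For instance
  ∂ace = ce − ae + ac,
  ∂adg = dg − ag + ad.
The 18×12 boundary matrix has rank 12 and Smith normal form diag(1,1,1,1,1,1,1,1,1,1,1,2).

Reading off H_k = ker ∂_k / im ∂_{k+1}:

  H_0: rank C_0 − rank ∂_1 = 7 − 6 = 1, and the invariant factors of ∂_1 are all 1, so H_0 ≅ Z.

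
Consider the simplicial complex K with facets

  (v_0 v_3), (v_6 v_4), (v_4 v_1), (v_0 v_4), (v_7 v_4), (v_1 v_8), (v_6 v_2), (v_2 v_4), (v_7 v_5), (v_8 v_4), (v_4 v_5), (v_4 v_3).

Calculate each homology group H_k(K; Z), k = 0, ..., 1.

Order the vertices as v_0 < v_1 < v_2 < v_3 < v_4 < v_5 < v_6 < v_7 < v_8. Listing each simplex with vertices in this order, K has dimension 1 with simplices:

  0-simplices (9): [v_0], [v_1], [v_2], [v_3], [v_4], [v_5], [v_6], [v_7], [v_8]
  1-simplices (12): [v_0,v_3], [v_0,v_4], [v_1,v_4], [v_1,v_8], [v_2,v_4], [v_2,v_6], [v_3,v_4], [v_4,v_5], [v_4,v_6], [v_4,v_7], [v_4,v_8], [v_5,v_7]

so the chain groups are C_0 ≅ Z^9, C_1 ≅ Z^12.

Boundary ∂_1: C_1 → C_0 maps an edge to its endpoints' difference, ∂[p,q] = q − p. For instance
  ∂[v_2,v_4] = [v_4] − [v_2].
As a 9×12 matrix over Z this has rank 8, with invariant factors (1,1,1,1,1,1,1,1).

Computing H_k = (kernel of ∂_k) / (image of ∂_{k+1}):

  H_0: rank C_0 − rank ∂_1 = 9 − 8 = 1, and the invariant factors of ∂_1 are all 1, so H_0 = Z.
  H_1: rank ker ∂_1 − rank ∂_2 = (12 − 8) − 0 = 4, and there is no ∂_2, so H_1 = Z^4.

H_0 ≅ Z,  H_1 ≅ Z^4.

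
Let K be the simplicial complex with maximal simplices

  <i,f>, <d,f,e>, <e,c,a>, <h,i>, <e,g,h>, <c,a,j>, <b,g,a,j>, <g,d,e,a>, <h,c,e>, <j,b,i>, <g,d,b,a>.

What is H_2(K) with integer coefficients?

H_2 = 0.

Fix the vertex order a < b < c < d < e < f < g < h < i < j and write every simplex with vertices in increasing order. Then dim K = 3 and the simplices of K are:

  0-simplices (10): a, b, c, d, e, f, g, h, i, j
  1-simplices (24): ab, ac, ad, ae, ag, aj, bd, bg, bi, bj, ce, ch, cj, de, df, dg, ef, eg, eh, fi, gh, gj, hi, ij
  2-simplices (16): abd, abg, abj, ace, acj, ade, adg, aeg, agj, bdg, bgj, bij, ceh, def, deg, egh
  3-simplices (3): abdg, abgj, adeg

Hence C_0 ≅ Z^10, C_1 ≅ Z^24, C_2 ≅ Z^16, C_3 ≅ Z^3.

Boundary ∂_1: C_1 → C_0 sends each edge [p,q] (with p < q) to q − p. For instance
  ∂bg = g − b.
As a 10×24 matrix over Z this has rank 9, with invariant factors (1,1,1,1,1,1,1,1,1).

The boundary map ∂_2: C_2 → C_1 sends each 2-simplex [p,q,r] to [q,r] − [p,r] + [p,q]. For instance
  ∂bdg = dg − bg + bd,
  ∂ceh = eh − ch + ce.
The resulting 24×16 matrix has rank 13, and its Smith normal form has invariant factors (1,1,1,1,1,1,1,1,1,1,1,1,1).

∂_3: C_3 → C_2 sends each 3-simplex σ to the alternating sum Σ_i (−1)^i (σ with its i-th vertex removed). For instance
  ∂adeg = deg − aeg + adg − ade,
  ∂abgj = bgj − agj + abj − abg.
As a 16×3 matrix over Z this has rank 3, with invariant factors (1,1,1).

From H_k ≅ ker(∂_k) / im(∂_{k+1}) we obtain:

  H_2: rank ker ∂_2 − rank ∂_3 = (16 − 13) − 3 = 0, and the invariant factors of ∂_3 are all 1, so H_2 ≅ 0.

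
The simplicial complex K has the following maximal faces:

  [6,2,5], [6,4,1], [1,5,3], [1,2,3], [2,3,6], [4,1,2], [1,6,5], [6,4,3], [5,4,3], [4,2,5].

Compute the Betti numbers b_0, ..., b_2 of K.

We work with the vertex ordering 1 < 2 < 3 < 4 < 5 < 6. The simplices of K, each written with vertices in increasing order, are:

  0-simplices (6): [1], [2], [3], [4], [5], [6]
  1-simplices (15): [1,2], [1,3], [1,4], [1,5], [1,6], [2,3], [2,4], [2,5], [2,6], [3,4], [3,5], [3,6], [4,5], [4,6], [5,6]
  2-simplices (10): [1,2,3], [1,2,4], [1,3,5], [1,4,6], [1,5,6], [2,3,6], [2,4,5], [2,5,6], [3,4,5], [3,4,6]

giving chain groups C_0 ≅ Z^6, C_1 ≅ Z^15, C_2 ≅ Z^10.

∂_1: C_1 → C_0 maps an edge to its endpoints' difference, ∂[p,q] = q − p. For instance
  ∂[3,4] = [4] − [3].
The resulting 6×15 matrix has rank 5, and its Smith normal form has invariant factors (1,1,1,1,1).

Boundary ∂_2: C_2 → C_1 sends each 2-simplex [p,q,r] to [q,r] − [p,r] + [p,q]. For instance
  ∂[3,4,5] = [4,5] − [3,5] + [3,4],
  ∂[1,2,3] = [2,3] − [1,3] + [1,2].
This gives a 15×10 integer matrix of rank 10; reducing to Smith normal form yields diagonal entries (1,1,1,1,1,1,1,1,1,2).

Now H_k = ker ∂_k / im ∂_{k+1}, so:

  H_0: rank C_0 − rank ∂_1 = 6 − 5 = 1, and the invariant factors of ∂_1 are all 1, so H_0 = Z.
  H_1: rank ker ∂_1 − rank ∂_2 = (15 − 5) − 10 = 0, and ∂_2 has invariant factor 2 > 1, so H_1 = Z/2Z.
  H_2: rank ker ∂_2 − rank ∂_3 = (10 − 10) − 0 = 0, and there is no ∂_3, so H_2 = 0.

Hence the Betti numbers are b_0 = 1, b_1 = 0, b_2 = 0.

b_0 = 1, b_1 = 0, b_2 = 0.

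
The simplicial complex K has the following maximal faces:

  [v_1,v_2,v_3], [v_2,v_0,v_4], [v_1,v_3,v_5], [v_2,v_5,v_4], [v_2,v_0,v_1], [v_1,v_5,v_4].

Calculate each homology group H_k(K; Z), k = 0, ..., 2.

Order the vertices as v_0 < v_1 < v_2 < v_3 < v_4 < v_5. Listing each simplex with vertices in this order, K has dimension 2 with simplices:

  0-simplices (6): [v_0], [v_1], [v_2], [v_3], [v_4], [v_5]
  1-simplices (12): [v_0,v_1], [v_0,v_2], [v_0,v_4], [v_1,v_2], [v_1,v_3], [v_1,v_4], [v_1,v_5], [v_2,v_3], [v_2,v_4], [v_2,v_5], [v_3,v_5], [v_4,v_5]
  2-simplices (6): [v_0,v_1,v_2], [v_0,v_2,v_4], [v_1,v_2,v_3], [v_1,v_3,v_5], [v_1,v_4,v_5], [v_2,v_4,v_5]

Hence C_0 ≅ Z^6, C_1 ≅ Z^12, C_2 ≅ Z^6.

∂_1: C_1 → C_0 is given by ∂[p,q] = [q] − [p]. For instance
  ∂[v_2,v_3] = [v_3] − [v_2].
This gives a 6×12 integer matrix of rank 5; reducing to Smith normal form yields diagonal entries (1,1,1,1,1).

Boundary ∂_2: C_2 → C_1 acts by ∂[p,q,r] = [q,r] − [p,r] + [p,q]. For instance
  ∂[v_1,v_4,v_5] = [v_4,v_5] − [v_1,v_5] + [v_1,v_4],
  ∂[v_0,v_1,v_2] = [v_1,v_2] − [v_0,v_2] + [v_0,v_1].
The resulting 12×6 matrix has rank 6, and its Smith normal form has invariant factors (1,1,1,1,1,1).

Computing H_k = (kernel of ∂_k) / (image of ∂_{k+1}):

  H_0: rank C_0 − rank ∂_1 = 6 − 5 = 1, and the invariant factors of ∂_1 are all 1, so H_0 ≅ Z.
  H_1: rank ker ∂_1 − rank ∂_2 = (12 − 5) − 6 = 1, and the invariant factors of ∂_2 are all 1, so H_1 ≅ Z.
  H_2: rank ker ∂_2 − rank ∂_3 = (6 − 6) − 0 = 0, and there is no ∂_3, so H_2 ≅ 0.

H_0 ≅ Z,  H_1 ≅ Z,  H_2 = 0.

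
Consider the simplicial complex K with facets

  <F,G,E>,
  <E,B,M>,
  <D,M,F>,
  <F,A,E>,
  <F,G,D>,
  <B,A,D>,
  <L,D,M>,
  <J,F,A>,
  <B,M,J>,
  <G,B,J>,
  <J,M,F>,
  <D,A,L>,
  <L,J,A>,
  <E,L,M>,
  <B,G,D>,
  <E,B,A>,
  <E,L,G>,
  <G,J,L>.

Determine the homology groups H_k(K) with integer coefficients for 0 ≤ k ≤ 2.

H_0 = Z,  H_1 = Z^2,  H_2 = Z.

We work with the vertex ordering A < B < D < E < F < G < J < L < M. The simplices of K, each written with vertices in increasing order, are:

  0-simplices (9): A, B, D, E, F, G, J, L, M
  1-simplices (27): AB, AD, AE, AF, AJ, AL, BD, BE, BG, BJ, BM, DF, DG, DL, DM, EF, EG, EL, EM, FG, FJ, FM, GJ, GL, JL, JM, LM
  2-simplices (18): ABD, ABE, ADL, AEF, AFJ, AJL, BDG, BEM, BGJ, BJM, DFG, DFM, DLM, EFG, EGL, ELM, FJM, GJL

giving chain groups C_0 ≅ Z^9, C_1 ≅ Z^27, C_2 ≅ Z^18.

The boundary map ∂_1: C_1 → C_0 sends each edge [p,q] (with p < q) to q − p. For instance
  ∂DL = L − D.
This gives a 9×27 integer matrix of rank 8; reducing to Smith normal form yields diagonal entries (1,1,1,1,1,1,1,1).

∂_2: C_2 → C_1 maps a triangle to the signed sum of its edges. For instance
  ∂DLM = LM − DM + DL,
  ∂ADL = DL − AL + AD.
The resulting 27×18 matrix has rank 17, and its Smith normal form has invariant factors (1,1,1,1,1,1,1,1,1,1,1,1,1,1,1,1,1).

Reading off H_k = ker ∂_k / im ∂_{k+1}:

  H_0: rank C_0 − rank ∂_1 = 9 − 8 = 1, and the invariant factors of ∂_1 are all 1, so H_0 = Z.
  H_1: rank ker ∂_1 − rank ∂_2 = (27 − 8) − 17 = 2, and the invariant factors of ∂_2 are all 1, so H_1 = Z^2.
  H_2: rank ker ∂_2 − rank ∂_3 = (18 − 17) − 0 = 1, and there is no ∂_3, so H_2 = Z.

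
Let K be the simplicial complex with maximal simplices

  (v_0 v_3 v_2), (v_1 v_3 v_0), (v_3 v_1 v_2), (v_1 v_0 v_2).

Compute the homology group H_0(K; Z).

H_0 ≅ Z.

We work with the vertex ordering v_0 < v_1 < v_2 < v_3. The simplices of K, each written with vertices in increasing order, are:

  0-simplices (4): [v_0], [v_1], [v_2], [v_3]
  1-simplices (6): [v_0,v_1], [v_0,v_2], [v_0,v_3], [v_1,v_2], [v_1,v_3], [v_2,v_3]
  2-simplices (4): [v_0,v_1,v_2], [v_0,v_1,v_3], [v_0,v_2,v_3], [v_1,v_2,v_3]

Hence C_0 ≅ Z^4, C_1 ≅ Z^6, C_2 ≅ Z^4.

The boundary map ∂_1: C_1 → C_0 sends each edge [p,q] (with p < q) to q − p. For instance
  ∂[v_0,v_3] = [v_3] − [v_0].
This gives a 4×6 integer matrix of rank 3; reducing to Smith normal form yields diagonal entries (1,1,1).

The boundary map ∂_2: C_2 → C_1 maps a triangle to the signed sum of its edges. For instance
  ∂[v_0,v_1,v_3] = [v_1,v_3] − [v_0,v_3] + [v_0,v_1],
  ∂[v_1,v_2,v_3] = [v_2,v_3] − [v_1,v_3] + [v_1,v_2].
The resulting 6×4 matrix has rank 3, and its Smith normal form has invariant factors (1,1,1).

Computing H_k = (kernel of ∂_k) / (image of ∂_{k+1}):

  H_0: rank C_0 − rank ∂_1 = 4 − 3 = 1, and the invariant factors of ∂_1 are all 1, so H_0 ≅ Z.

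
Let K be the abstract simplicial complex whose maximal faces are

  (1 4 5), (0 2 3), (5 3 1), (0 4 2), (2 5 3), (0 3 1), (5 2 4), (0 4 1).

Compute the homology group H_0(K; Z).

H_0 = Z.

We work with the vertex ordering 0 < 1 < 2 < 3 < 4 < 5. The simplices of K, each written with vertices in increasing order, are:

  0-simplices (6): [0], [1], [2], [3], [4], [5]
  1-simplices (12): [0,1], [0,2], [0,3], [0,4], [1,3], [1,4], [1,5], [2,3], [2,4], [2,5], [3,5], [4,5]
  2-simplices (8): [0,1,3], [0,1,4], [0,2,3], [0,2,4], [1,3,5], [1,4,5], [2,3,5], [2,4,5]

so the chain groups are C_0 ≅ Z^6, C_1 ≅ Z^12, C_2 ≅ Z^8.

Boundary ∂_1: C_1 → C_0 maps an edge to its endpoints' difference, ∂[p,q] = q − p. For instance
  ∂[1,4] = [4] − [1].
As a 6×12 matrix over Z this has rank 5, with invariant factors (1,1,1,1,1).

∂_2: C_2 → C_1 maps a triangle to the signed sum of its edges. For instance
  ∂[1,3,5] = [3,5] − [1,5] + [1,3],
  ∂[0,1,4] = [1,4] − [0,4] + [0,1].
The resulting 12×8 matrix has rank 7, and its Smith normal form has invariant factors (1,1,1,1,1,1,1).

Reading off H_k = ker ∂_k / im ∂_{k+1}:

  H_0: rank C_0 − rank ∂_1 = 6 − 5 = 1, and the invariant factors of ∂_1 are all 1, so H_0 ≅ Z.

(K is a triangulation of the 2-sphere S^2.)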